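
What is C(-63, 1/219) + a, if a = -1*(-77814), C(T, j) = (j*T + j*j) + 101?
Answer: 3736867519/47961 ≈ 77915.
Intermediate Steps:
C(T, j) = 101 + j**2 + T*j (C(T, j) = (T*j + j**2) + 101 = (j**2 + T*j) + 101 = 101 + j**2 + T*j)
a = 77814
C(-63, 1/219) + a = (101 + (1/219)**2 - 63/219) + 77814 = (101 + (1/219)**2 - 63*1/219) + 77814 = (101 + 1/47961 - 21/73) + 77814 = 4830265/47961 + 77814 = 3736867519/47961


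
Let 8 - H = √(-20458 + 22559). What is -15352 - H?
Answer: -15360 + √2101 ≈ -15314.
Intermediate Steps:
H = 8 - √2101 (H = 8 - √(-20458 + 22559) = 8 - √2101 ≈ -37.837)
-15352 - H = -15352 - (8 - √2101) = -15352 + (-8 + √2101) = -15360 + √2101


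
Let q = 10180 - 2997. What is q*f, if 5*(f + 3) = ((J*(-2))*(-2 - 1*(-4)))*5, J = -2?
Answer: 35915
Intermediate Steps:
q = 7183
f = 5 (f = -3 + (((-2*(-2))*(-2 - 1*(-4)))*5)/5 = -3 + ((4*(-2 + 4))*5)/5 = -3 + ((4*2)*5)/5 = -3 + (8*5)/5 = -3 + (⅕)*40 = -3 + 8 = 5)
q*f = 7183*5 = 35915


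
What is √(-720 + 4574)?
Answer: √3854 ≈ 62.081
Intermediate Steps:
√(-720 + 4574) = √3854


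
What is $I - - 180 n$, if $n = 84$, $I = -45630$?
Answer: $-30510$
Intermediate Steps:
$I - - 180 n = -45630 - \left(-180\right) 84 = -45630 - -15120 = -45630 + 15120 = -30510$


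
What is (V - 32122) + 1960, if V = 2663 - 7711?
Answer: -35210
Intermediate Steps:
V = -5048
(V - 32122) + 1960 = (-5048 - 32122) + 1960 = -37170 + 1960 = -35210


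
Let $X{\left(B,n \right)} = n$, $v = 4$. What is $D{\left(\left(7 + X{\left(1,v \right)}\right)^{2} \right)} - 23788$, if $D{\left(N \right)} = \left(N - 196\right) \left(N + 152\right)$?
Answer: $-44263$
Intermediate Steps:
$D{\left(N \right)} = \left(-196 + N\right) \left(152 + N\right)$
$D{\left(\left(7 + X{\left(1,v \right)}\right)^{2} \right)} - 23788 = \left(-29792 + \left(\left(7 + 4\right)^{2}\right)^{2} - 44 \left(7 + 4\right)^{2}\right) - 23788 = \left(-29792 + \left(11^{2}\right)^{2} - 44 \cdot 11^{2}\right) - 23788 = \left(-29792 + 121^{2} - 5324\right) - 23788 = \left(-29792 + 14641 - 5324\right) - 23788 = -20475 - 23788 = -44263$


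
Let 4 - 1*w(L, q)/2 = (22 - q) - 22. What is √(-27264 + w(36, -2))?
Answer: 2*I*√6815 ≈ 165.11*I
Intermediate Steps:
w(L, q) = 8 + 2*q (w(L, q) = 8 - 2*((22 - q) - 22) = 8 - (-2)*q = 8 + 2*q)
√(-27264 + w(36, -2)) = √(-27264 + (8 + 2*(-2))) = √(-27264 + (8 - 4)) = √(-27264 + 4) = √(-27260) = 2*I*√6815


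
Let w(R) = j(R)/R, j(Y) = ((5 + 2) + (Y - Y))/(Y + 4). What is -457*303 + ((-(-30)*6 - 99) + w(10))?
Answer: -2767799/20 ≈ -1.3839e+5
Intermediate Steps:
j(Y) = 7/(4 + Y) (j(Y) = (7 + 0)/(4 + Y) = 7/(4 + Y))
w(R) = 7/(R*(4 + R)) (w(R) = (7/(4 + R))/R = 7/(R*(4 + R)))
-457*303 + ((-(-30)*6 - 99) + w(10)) = -457*303 + ((-(-30)*6 - 99) + 7/(10*(4 + 10))) = -138471 + ((-15*(-12) - 99) + 7*(⅒)/14) = -138471 + ((180 - 99) + 7*(⅒)*(1/14)) = -138471 + (81 + 1/20) = -138471 + 1621/20 = -2767799/20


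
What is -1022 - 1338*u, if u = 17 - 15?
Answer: -3698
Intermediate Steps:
u = 2
-1022 - 1338*u = -1022 - 1338*2 = -1022 - 1*2676 = -1022 - 2676 = -3698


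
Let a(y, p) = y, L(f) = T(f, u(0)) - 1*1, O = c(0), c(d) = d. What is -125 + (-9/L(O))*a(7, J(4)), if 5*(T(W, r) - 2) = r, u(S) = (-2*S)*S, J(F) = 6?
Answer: -188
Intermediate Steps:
u(S) = -2*S**2
T(W, r) = 2 + r/5
O = 0
L(f) = 1 (L(f) = (2 + (-2*0**2)/5) - 1*1 = (2 + (-2*0)/5) - 1 = (2 + (1/5)*0) - 1 = (2 + 0) - 1 = 2 - 1 = 1)
-125 + (-9/L(O))*a(7, J(4)) = -125 - 9/1*7 = -125 - 9*1*7 = -125 - 9*7 = -125 - 63 = -188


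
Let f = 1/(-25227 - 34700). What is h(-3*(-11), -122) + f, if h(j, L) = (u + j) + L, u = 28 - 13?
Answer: -4434599/59927 ≈ -74.000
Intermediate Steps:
u = 15
h(j, L) = 15 + L + j (h(j, L) = (15 + j) + L = 15 + L + j)
f = -1/59927 (f = 1/(-59927) = -1/59927 ≈ -1.6687e-5)
h(-3*(-11), -122) + f = (15 - 122 - 3*(-11)) - 1/59927 = (15 - 122 + 33) - 1/59927 = -74 - 1/59927 = -4434599/59927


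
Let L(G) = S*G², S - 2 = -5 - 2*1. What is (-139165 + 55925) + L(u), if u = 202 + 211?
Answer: -936085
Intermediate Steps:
S = -5 (S = 2 + (-5 - 2*1) = 2 + (-5 - 2) = 2 - 7 = -5)
u = 413
L(G) = -5*G²
(-139165 + 55925) + L(u) = (-139165 + 55925) - 5*413² = -83240 - 5*170569 = -83240 - 852845 = -936085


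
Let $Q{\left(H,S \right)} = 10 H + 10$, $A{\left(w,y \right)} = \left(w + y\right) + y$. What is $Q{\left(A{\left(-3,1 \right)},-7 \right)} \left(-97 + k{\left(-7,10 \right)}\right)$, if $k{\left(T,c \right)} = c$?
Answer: $0$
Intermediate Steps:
$A{\left(w,y \right)} = w + 2 y$
$Q{\left(H,S \right)} = 10 + 10 H$
$Q{\left(A{\left(-3,1 \right)},-7 \right)} \left(-97 + k{\left(-7,10 \right)}\right) = \left(10 + 10 \left(-3 + 2 \cdot 1\right)\right) \left(-97 + 10\right) = \left(10 + 10 \left(-3 + 2\right)\right) \left(-87\right) = \left(10 + 10 \left(-1\right)\right) \left(-87\right) = \left(10 - 10\right) \left(-87\right) = 0 \left(-87\right) = 0$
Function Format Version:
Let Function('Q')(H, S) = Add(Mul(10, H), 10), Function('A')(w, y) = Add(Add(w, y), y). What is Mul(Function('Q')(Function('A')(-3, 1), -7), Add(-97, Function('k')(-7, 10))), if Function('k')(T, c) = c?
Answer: 0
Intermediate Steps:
Function('A')(w, y) = Add(w, Mul(2, y))
Function('Q')(H, S) = Add(10, Mul(10, H))
Mul(Function('Q')(Function('A')(-3, 1), -7), Add(-97, Function('k')(-7, 10))) = Mul(Add(10, Mul(10, Add(-3, Mul(2, 1)))), Add(-97, 10)) = Mul(Add(10, Mul(10, Add(-3, 2))), -87) = Mul(Add(10, Mul(10, -1)), -87) = Mul(Add(10, -10), -87) = Mul(0, -87) = 0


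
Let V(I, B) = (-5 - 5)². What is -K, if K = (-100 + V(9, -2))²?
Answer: 0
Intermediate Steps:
V(I, B) = 100 (V(I, B) = (-10)² = 100)
K = 0 (K = (-100 + 100)² = 0² = 0)
-K = -1*0 = 0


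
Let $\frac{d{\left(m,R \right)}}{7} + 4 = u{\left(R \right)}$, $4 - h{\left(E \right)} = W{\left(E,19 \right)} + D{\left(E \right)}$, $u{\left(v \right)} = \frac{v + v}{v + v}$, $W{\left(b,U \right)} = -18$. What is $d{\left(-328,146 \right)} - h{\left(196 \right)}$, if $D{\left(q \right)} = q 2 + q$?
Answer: $545$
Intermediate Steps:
$D{\left(q \right)} = 3 q$ ($D{\left(q \right)} = 2 q + q = 3 q$)
$u{\left(v \right)} = 1$ ($u{\left(v \right)} = \frac{2 v}{2 v} = 2 v \frac{1}{2 v} = 1$)
$h{\left(E \right)} = 22 - 3 E$ ($h{\left(E \right)} = 4 - \left(-18 + 3 E\right) = 22 - 3 E$)
$d{\left(m,R \right)} = -21$ ($d{\left(m,R \right)} = -28 + 7 \cdot 1 = -28 + 7 = -21$)
$d{\left(-328,146 \right)} - h{\left(196 \right)} = -21 - \left(22 - 588\right) = -21 - -566 = -21 + 566 = 545$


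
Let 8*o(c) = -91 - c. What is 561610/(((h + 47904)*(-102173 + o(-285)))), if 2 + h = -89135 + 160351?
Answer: -224644/4867101921 ≈ -4.6156e-5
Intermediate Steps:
o(c) = -91/8 - c/8 (o(c) = (-91 - c)/8 = -91/8 - c/8)
h = 71214 (h = -2 + (-89135 + 160351) = -2 + 71216 = 71214)
561610/(((h + 47904)*(-102173 + o(-285)))) = 561610/(((71214 + 47904)*(-102173 + (-91/8 - 1/8*(-285))))) = 561610/((119118*(-102173 + (-91/8 + 285/8)))) = 561610/((119118*(-102173 + 97/4))) = 561610/((119118*(-408595/4))) = 561610/(-24335509605/2) = 561610*(-2/24335509605) = -224644/4867101921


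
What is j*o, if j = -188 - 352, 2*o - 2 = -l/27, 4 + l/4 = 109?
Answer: 3660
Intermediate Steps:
l = 420 (l = -16 + 4*109 = -16 + 436 = 420)
o = -61/9 (o = 1 + (-420/27)/2 = 1 + (-1*140/9)/2 = 1 + (½)*(-140/9) = 1 - 70/9 = -61/9 ≈ -6.7778)
j = -540
j*o = -540*(-61/9) = 3660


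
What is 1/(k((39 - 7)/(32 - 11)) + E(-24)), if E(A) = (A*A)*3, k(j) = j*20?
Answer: 21/36928 ≈ 0.00056867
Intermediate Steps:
k(j) = 20*j
E(A) = 3*A² (E(A) = A²*3 = 3*A²)
1/(k((39 - 7)/(32 - 11)) + E(-24)) = 1/(20*((39 - 7)/(32 - 11)) + 3*(-24)²) = 1/(20*(32/21) + 3*576) = 1/(20*(32*(1/21)) + 1728) = 1/(20*(32/21) + 1728) = 1/(640/21 + 1728) = 1/(36928/21) = 21/36928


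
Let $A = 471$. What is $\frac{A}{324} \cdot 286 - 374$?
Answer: $\frac{2255}{54} \approx 41.759$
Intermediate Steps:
$\frac{A}{324} \cdot 286 - 374 = \frac{471}{324} \cdot 286 - 374 = 471 \cdot \frac{1}{324} \cdot 286 - 374 = \frac{157}{108} \cdot 286 - 374 = \frac{22451}{54} - 374 = \frac{2255}{54}$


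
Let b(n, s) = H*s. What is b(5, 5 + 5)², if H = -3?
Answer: 900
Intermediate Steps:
b(n, s) = -3*s
b(5, 5 + 5)² = (-3*(5 + 5))² = (-3*10)² = (-30)² = 900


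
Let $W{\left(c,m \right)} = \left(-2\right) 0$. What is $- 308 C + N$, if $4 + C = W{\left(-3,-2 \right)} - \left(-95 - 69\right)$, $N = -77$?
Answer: $-49357$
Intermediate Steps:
$W{\left(c,m \right)} = 0$
$C = 160$ ($C = -4 + \left(0 - \left(-95 - 69\right)\right) = -4 + \left(0 - -164\right) = -4 + \left(0 + 164\right) = -4 + 164 = 160$)
$- 308 C + N = \left(-308\right) 160 - 77 = -49280 - 77 = -49357$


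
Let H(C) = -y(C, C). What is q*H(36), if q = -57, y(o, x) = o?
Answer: 2052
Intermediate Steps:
H(C) = -C
q*H(36) = -(-57)*36 = -57*(-36) = 2052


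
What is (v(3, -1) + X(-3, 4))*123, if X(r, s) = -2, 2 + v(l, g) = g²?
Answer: -369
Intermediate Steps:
v(l, g) = -2 + g²
(v(3, -1) + X(-3, 4))*123 = ((-2 + (-1)²) - 2)*123 = ((-2 + 1) - 2)*123 = (-1 - 2)*123 = -3*123 = -369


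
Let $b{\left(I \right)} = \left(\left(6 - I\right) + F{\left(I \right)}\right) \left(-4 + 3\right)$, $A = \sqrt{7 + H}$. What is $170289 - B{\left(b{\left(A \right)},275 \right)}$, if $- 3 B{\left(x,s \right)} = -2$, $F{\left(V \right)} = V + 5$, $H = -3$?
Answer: $\frac{510865}{3} \approx 1.7029 \cdot 10^{5}$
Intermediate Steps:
$A = 2$ ($A = \sqrt{7 - 3} = \sqrt{4} = 2$)
$F{\left(V \right)} = 5 + V$
$b{\left(I \right)} = -11$ ($b{\left(I \right)} = \left(\left(6 - I\right) + \left(5 + I\right)\right) \left(-4 + 3\right) = 11 \left(-1\right) = -11$)
$B{\left(x,s \right)} = \frac{2}{3}$ ($B{\left(x,s \right)} = \left(- \frac{1}{3}\right) \left(-2\right) = \frac{2}{3}$)
$170289 - B{\left(b{\left(A \right)},275 \right)} = 170289 - \frac{2}{3} = \frac{510865}{3}$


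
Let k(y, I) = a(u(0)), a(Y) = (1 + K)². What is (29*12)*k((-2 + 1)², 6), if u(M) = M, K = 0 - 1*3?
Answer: 1392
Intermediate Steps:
K = -3 (K = 0 - 3 = -3)
a(Y) = 4 (a(Y) = (1 - 3)² = (-2)² = 4)
k(y, I) = 4
(29*12)*k((-2 + 1)², 6) = (29*12)*4 = 348*4 = 1392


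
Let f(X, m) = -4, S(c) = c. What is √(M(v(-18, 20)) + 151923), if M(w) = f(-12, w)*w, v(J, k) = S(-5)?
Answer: √151943 ≈ 389.80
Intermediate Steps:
v(J, k) = -5
M(w) = -4*w
√(M(v(-18, 20)) + 151923) = √(-4*(-5) + 151923) = √(20 + 151923) = √151943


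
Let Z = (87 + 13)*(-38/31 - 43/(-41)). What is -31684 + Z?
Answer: -40292864/1271 ≈ -31702.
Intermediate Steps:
Z = -22500/1271 (Z = 100*(-38*1/31 - 43*(-1/41)) = 100*(-38/31 + 43/41) = 100*(-225/1271) = -22500/1271 ≈ -17.703)
-31684 + Z = -31684 - 22500/1271 = -40292864/1271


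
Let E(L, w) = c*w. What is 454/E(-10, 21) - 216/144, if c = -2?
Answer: -517/42 ≈ -12.310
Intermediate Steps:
E(L, w) = -2*w
454/E(-10, 21) - 216/144 = 454/((-2*21)) - 216/144 = 454/(-42) - 216*1/144 = 454*(-1/42) - 3/2 = -227/21 - 3/2 = -517/42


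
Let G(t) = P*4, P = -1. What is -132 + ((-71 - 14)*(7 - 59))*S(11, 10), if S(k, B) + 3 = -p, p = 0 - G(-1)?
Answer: -31072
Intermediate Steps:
G(t) = -4 (G(t) = -1*4 = -4)
p = 4 (p = 0 - 1*(-4) = 0 + 4 = 4)
S(k, B) = -7 (S(k, B) = -3 - 1*4 = -3 - 4 = -7)
-132 + ((-71 - 14)*(7 - 59))*S(11, 10) = -132 + ((-71 - 14)*(7 - 59))*(-7) = -132 - 85*(-52)*(-7) = -132 + 4420*(-7) = -132 - 30940 = -31072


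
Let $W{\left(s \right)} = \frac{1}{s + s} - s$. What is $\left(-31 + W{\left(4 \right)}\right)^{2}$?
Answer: $\frac{77841}{64} \approx 1216.3$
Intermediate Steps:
$W{\left(s \right)} = \frac{1}{2 s} - s$
$\left(-31 + W{\left(4 \right)}\right)^{2} = \left(-31 + \left(\frac{1}{2 \cdot 4} - 4\right)\right)^{2} = \left(-31 + \left(\frac{1}{2} \cdot \frac{1}{4} - 4\right)\right)^{2} = \left(-31 + \left(\frac{1}{8} - 4\right)\right)^{2} = \left(-31 - \frac{31}{8}\right)^{2} = \left(- \frac{279}{8}\right)^{2} = \frac{77841}{64}$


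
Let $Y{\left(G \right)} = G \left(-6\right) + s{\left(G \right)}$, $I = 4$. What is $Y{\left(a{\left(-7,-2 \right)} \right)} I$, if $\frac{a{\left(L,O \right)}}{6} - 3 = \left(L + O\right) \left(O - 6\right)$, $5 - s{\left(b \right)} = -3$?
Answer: $-10768$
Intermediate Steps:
$s{\left(b \right)} = 8$ ($s{\left(b \right)} = 5 - -3 = 5 + 3 = 8$)
$a{\left(L,O \right)} = 18 + 6 \left(-6 + O\right) \left(L + O\right)$ ($a{\left(L,O \right)} = 18 + 6 \left(L + O\right) \left(O - 6\right) = 18 + 6 \left(L + O\right) \left(-6 + O\right) = 18 + 6 \left(-6 + O\right) \left(L + O\right)$)
$Y{\left(G \right)} = 8 - 6 G$ ($Y{\left(G \right)} = G \left(-6\right) + 8 = - 6 G + 8 = 8 - 6 G$)
$Y{\left(a{\left(-7,-2 \right)} \right)} I = \left(8 - 6 \left(18 - -252 - -72 + 6 \left(-2\right)^{2} + 6 \left(-7\right) \left(-2\right)\right)\right) 4 = \left(8 - 6 \left(18 + 252 + 72 + 6 \cdot 4 + 84\right)\right) 4 = \left(8 - 6 \left(18 + 252 + 72 + 24 + 84\right)\right) 4 = \left(8 - 2700\right) 4 = \left(-2692\right) 4 = -10768$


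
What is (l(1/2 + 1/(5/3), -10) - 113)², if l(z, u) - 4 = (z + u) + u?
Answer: 1635841/100 ≈ 16358.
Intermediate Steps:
l(z, u) = 4 + z + 2*u (l(z, u) = 4 + ((z + u) + u) = 4 + ((u + z) + u) = 4 + (z + 2*u) = 4 + z + 2*u)
(l(1/2 + 1/(5/3), -10) - 113)² = ((4 + (1/2 + 1/(5/3)) + 2*(-10)) - 113)² = ((4 + (1*(½) + 1/(5*(⅓))) - 20) - 113)² = ((4 + (½ + 1/(5/3)) - 20) - 113)² = ((4 + (½ + 1*(⅗)) - 20) - 113)² = ((4 + (½ + ⅗) - 20) - 113)² = ((4 + 11/10 - 20) - 113)² = (-149/10 - 113)² = (-1279/10)² = 1635841/100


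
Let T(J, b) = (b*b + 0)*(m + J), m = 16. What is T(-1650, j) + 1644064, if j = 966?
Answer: -1523132840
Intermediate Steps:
T(J, b) = b²*(16 + J) (T(J, b) = (b*b + 0)*(16 + J) = (b² + 0)*(16 + J) = b²*(16 + J))
T(-1650, j) + 1644064 = 966²*(16 - 1650) + 1644064 = 933156*(-1634) + 1644064 = -1524776904 + 1644064 = -1523132840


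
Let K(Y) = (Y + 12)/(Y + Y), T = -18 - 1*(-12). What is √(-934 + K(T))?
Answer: I*√3738/2 ≈ 30.57*I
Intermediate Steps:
T = -6 (T = -18 + 12 = -6)
K(Y) = (12 + Y)/(2*Y) (K(Y) = (12 + Y)/((2*Y)) = (12 + Y)*(1/(2*Y)) = (12 + Y)/(2*Y))
√(-934 + K(T)) = √(-934 + (½)*(12 - 6)/(-6)) = √(-934 + (½)*(-⅙)*6) = √(-934 - ½) = √(-1869/2) = I*√3738/2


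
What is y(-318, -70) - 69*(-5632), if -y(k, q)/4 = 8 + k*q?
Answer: 299536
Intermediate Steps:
y(k, q) = -32 - 4*k*q (y(k, q) = -4*(8 + k*q) = -32 - 4*k*q)
y(-318, -70) - 69*(-5632) = (-32 - 4*(-318)*(-70)) - 69*(-5632) = (-32 - 89040) + 388608 = -89072 + 388608 = 299536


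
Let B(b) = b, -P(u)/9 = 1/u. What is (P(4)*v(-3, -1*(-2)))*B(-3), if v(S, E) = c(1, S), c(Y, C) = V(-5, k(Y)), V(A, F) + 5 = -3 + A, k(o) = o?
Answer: -351/4 ≈ -87.750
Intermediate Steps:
P(u) = -9/u
V(A, F) = -8 + A (V(A, F) = -5 + (-3 + A) = -8 + A)
c(Y, C) = -13 (c(Y, C) = -8 - 5 = -13)
v(S, E) = -13
(P(4)*v(-3, -1*(-2)))*B(-3) = (-9/4*(-13))*(-3) = (-9*¼*(-13))*(-3) = -9/4*(-13)*(-3) = (117/4)*(-3) = -351/4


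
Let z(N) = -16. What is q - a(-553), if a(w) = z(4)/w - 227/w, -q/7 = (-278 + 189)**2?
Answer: -30662434/553 ≈ -55447.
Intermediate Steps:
q = -55447 (q = -7*(-278 + 189)**2 = -7*(-89)**2 = -7*7921 = -55447)
a(w) = -243/w (a(w) = -16/w - 227/w = -243/w)
q - a(-553) = -55447 - (-243)/(-553) = -55447 - (-243)*(-1)/553 = -55447 - 1*243/553 = -55447 - 243/553 = -30662434/553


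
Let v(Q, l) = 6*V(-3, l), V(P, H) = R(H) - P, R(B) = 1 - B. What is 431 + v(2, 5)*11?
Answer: 365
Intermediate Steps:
V(P, H) = 1 - H - P (V(P, H) = (1 - H) - P = 1 - H - P)
v(Q, l) = 24 - 6*l (v(Q, l) = 6*(1 - l - 1*(-3)) = 6*(1 - l + 3) = 6*(4 - l) = 24 - 6*l)
431 + v(2, 5)*11 = 431 + (24 - 6*5)*11 = 431 + (24 - 30)*11 = 431 - 6*11 = 431 - 66 = 365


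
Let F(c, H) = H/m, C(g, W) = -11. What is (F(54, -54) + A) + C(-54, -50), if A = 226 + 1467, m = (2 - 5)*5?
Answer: 8428/5 ≈ 1685.6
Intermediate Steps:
m = -15 (m = -3*5 = -15)
F(c, H) = -H/15 (F(c, H) = H/(-15) = H*(-1/15) = -H/15)
A = 1693
(F(54, -54) + A) + C(-54, -50) = (-1/15*(-54) + 1693) - 11 = (18/5 + 1693) - 11 = 8483/5 - 11 = 8428/5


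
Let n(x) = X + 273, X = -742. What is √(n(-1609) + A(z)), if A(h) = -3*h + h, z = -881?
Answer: √1293 ≈ 35.958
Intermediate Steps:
A(h) = -2*h
n(x) = -469 (n(x) = -742 + 273 = -469)
√(n(-1609) + A(z)) = √(-469 - 2*(-881)) = √(-469 + 1762) = √1293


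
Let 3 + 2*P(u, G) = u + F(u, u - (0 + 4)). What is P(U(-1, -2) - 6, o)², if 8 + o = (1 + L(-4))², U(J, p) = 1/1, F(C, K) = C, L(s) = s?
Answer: 169/4 ≈ 42.250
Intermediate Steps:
U(J, p) = 1
o = 1 (o = -8 + (1 - 4)² = -8 + (-3)² = -8 + 9 = 1)
P(u, G) = -3/2 + u (P(u, G) = -3/2 + (u + u)/2 = -3/2 + (2*u)/2 = -3/2 + u)
P(U(-1, -2) - 6, o)² = (-3/2 + (1 - 6))² = (-3/2 - 5)² = (-13/2)² = 169/4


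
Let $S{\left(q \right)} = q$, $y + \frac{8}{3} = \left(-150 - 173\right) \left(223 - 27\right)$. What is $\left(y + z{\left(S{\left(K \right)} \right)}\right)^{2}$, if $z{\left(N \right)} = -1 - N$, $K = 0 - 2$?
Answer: $\frac{36073025041}{9} \approx 4.0081 \cdot 10^{9}$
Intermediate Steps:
$K = -2$ ($K = 0 - 2 = -2$)
$y = - \frac{189932}{3}$ ($y = - \frac{8}{3} + \left(-150 - 173\right) \left(223 - 27\right) = - \frac{8}{3} - 63308 = - \frac{189932}{3} \approx -63311.0$)
$\left(y + z{\left(S{\left(K \right)} \right)}\right)^{2} = \left(- \frac{189932}{3} - -1\right)^{2} = \left(- \frac{189932}{3} + \left(-1 + 2\right)\right)^{2} = \left(- \frac{189932}{3} + 1\right)^{2} = \left(- \frac{189929}{3}\right)^{2} = \frac{36073025041}{9}$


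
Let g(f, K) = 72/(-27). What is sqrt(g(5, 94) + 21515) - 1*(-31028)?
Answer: 31028 + sqrt(193611)/3 ≈ 31175.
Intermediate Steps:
g(f, K) = -8/3 (g(f, K) = 72*(-1/27) = -8/3)
sqrt(g(5, 94) + 21515) - 1*(-31028) = sqrt(-8/3 + 21515) - 1*(-31028) = sqrt(64537/3) + 31028 = sqrt(193611)/3 + 31028 = 31028 + sqrt(193611)/3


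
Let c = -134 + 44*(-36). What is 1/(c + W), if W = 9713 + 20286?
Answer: 1/28281 ≈ 3.5359e-5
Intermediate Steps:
c = -1718 (c = -134 - 1584 = -1718)
W = 29999
1/(c + W) = 1/(-1718 + 29999) = 1/28281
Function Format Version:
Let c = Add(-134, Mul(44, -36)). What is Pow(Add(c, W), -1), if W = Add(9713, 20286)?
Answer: Rational(1, 28281) ≈ 3.5359e-5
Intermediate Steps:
c = -1718 (c = Add(-134, -1584) = -1718)
W = 29999
Pow(Add(c, W), -1) = Pow(Add(-1718, 29999), -1) = Pow(28281, -1) = Rational(1, 28281)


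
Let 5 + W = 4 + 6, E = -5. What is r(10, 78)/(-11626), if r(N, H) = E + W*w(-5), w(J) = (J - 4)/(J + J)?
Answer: 1/23252 ≈ 4.3007e-5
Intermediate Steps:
W = 5 (W = -5 + (4 + 6) = -5 + 10 = 5)
w(J) = (-4 + J)/(2*J) (w(J) = (-4 + J)/((2*J)) = (-4 + J)*(1/(2*J)) = (-4 + J)/(2*J))
r(N, H) = -1/2 (r(N, H) = -5 + 5*((1/2)*(-4 - 5)/(-5)) = -5 + 5*((1/2)*(-1/5)*(-9)) = -5 + 5*(9/10) = -5 + 9/2 = -1/2)
r(10, 78)/(-11626) = -1/2/(-11626) = -1/2*(-1/11626) = 1/23252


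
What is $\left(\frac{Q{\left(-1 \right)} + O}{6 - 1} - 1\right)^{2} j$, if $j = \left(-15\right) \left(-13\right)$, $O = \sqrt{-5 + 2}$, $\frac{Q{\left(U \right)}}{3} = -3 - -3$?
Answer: $\frac{858}{5} - 78 i \sqrt{3} \approx 171.6 - 135.1 i$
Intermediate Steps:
$Q{\left(U \right)} = 0$ ($Q{\left(U \right)} = 3 \left(-3 - -3\right) = 3 \left(-3 + 3\right) = 3 \cdot 0 = 0$)
$O = i \sqrt{3}$ ($O = \sqrt{-3} = i \sqrt{3} \approx 1.732 i$)
$j = 195$
$\left(\frac{Q{\left(-1 \right)} + O}{6 - 1} - 1\right)^{2} j = \left(\frac{0 + i \sqrt{3}}{6 - 1} - 1\right)^{2} \cdot 195 = \left(\frac{i \sqrt{3}}{5} - 1\right)^{2} \cdot 195 = \left(-1 + \frac{i \sqrt{3}}{5}\right)^{2} \cdot 195 = 195 \left(-1 + \frac{i \sqrt{3}}{5}\right)^{2}$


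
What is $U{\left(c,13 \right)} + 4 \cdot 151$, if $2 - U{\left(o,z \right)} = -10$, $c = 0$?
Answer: $616$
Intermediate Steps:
$U{\left(o,z \right)} = 12$ ($U{\left(o,z \right)} = 2 - -10 = 2 + 10 = 12$)
$U{\left(c,13 \right)} + 4 \cdot 151 = 12 + 4 \cdot 151 = 12 + 604 = 616$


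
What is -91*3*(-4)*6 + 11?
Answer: 6563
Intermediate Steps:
-91*3*(-4)*6 + 11 = -(-1092)*6 + 11 = -91*(-72) + 11 = 6552 + 11 = 6563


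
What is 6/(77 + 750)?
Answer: 6/827 ≈ 0.0072551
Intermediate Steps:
6/(77 + 750) = 6/827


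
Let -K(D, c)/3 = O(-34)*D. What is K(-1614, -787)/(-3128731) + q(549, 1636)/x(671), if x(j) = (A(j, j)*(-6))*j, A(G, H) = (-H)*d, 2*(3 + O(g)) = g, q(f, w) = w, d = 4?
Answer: 262887681619/8452097845026 ≈ 0.031103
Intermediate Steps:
O(g) = -3 + g/2
A(G, H) = -4*H (A(G, H) = -H*4 = -4*H)
K(D, c) = 60*D (K(D, c) = -3*(-3 + (½)*(-34))*D = -3*(-3 - 17)*D = -(-60)*D = 60*D)
x(j) = 24*j² (x(j) = (-4*j*(-6))*j = (24*j)*j = 24*j²)
K(-1614, -787)/(-3128731) + q(549, 1636)/x(671) = (60*(-1614))/(-3128731) + 1636/((24*671²)) = -96840*(-1/3128731) + 1636/((24*450241)) = 96840/3128731 + 1636/10805784 = 96840/3128731 + 1636*(1/10805784) = 96840/3128731 + 409/2701446 = 262887681619/8452097845026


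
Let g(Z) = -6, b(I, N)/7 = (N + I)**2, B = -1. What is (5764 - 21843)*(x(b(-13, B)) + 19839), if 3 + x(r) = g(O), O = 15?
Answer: -318846570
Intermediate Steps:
b(I, N) = 7*(I + N)**2 (b(I, N) = 7*(N + I)**2 = 7*(I + N)**2)
x(r) = -9 (x(r) = -3 - 6 = -9)
(5764 - 21843)*(x(b(-13, B)) + 19839) = (5764 - 21843)*(-9 + 19839) = -16079*19830 = -318846570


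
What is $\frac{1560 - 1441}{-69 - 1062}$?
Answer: $- \frac{119}{1131} \approx -0.10522$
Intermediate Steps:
$\frac{1560 - 1441}{-69 - 1062} = \frac{1}{-1131} \cdot 119 = \left(- \frac{1}{1131}\right) 119 = - \frac{119}{1131}$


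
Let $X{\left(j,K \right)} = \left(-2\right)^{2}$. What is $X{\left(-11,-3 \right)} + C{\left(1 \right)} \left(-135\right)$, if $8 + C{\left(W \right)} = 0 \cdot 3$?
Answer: $1084$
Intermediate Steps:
$X{\left(j,K \right)} = 4$
$C{\left(W \right)} = -8$ ($C{\left(W \right)} = -8 + 0 \cdot 3 = -8 + 0 = -8$)
$X{\left(-11,-3 \right)} + C{\left(1 \right)} \left(-135\right) = 4 - -1080 = 4 + 1080 = 1084$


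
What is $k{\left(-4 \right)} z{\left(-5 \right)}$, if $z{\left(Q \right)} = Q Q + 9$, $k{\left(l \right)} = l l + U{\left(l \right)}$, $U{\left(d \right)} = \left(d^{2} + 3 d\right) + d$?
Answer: $544$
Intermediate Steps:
$U{\left(d \right)} = d^{2} + 4 d$
$k{\left(l \right)} = l^{2} + l \left(4 + l\right)$ ($k{\left(l \right)} = l l + l \left(4 + l\right) = l^{2} + l \left(4 + l\right)$)
$z{\left(Q \right)} = 9 + Q^{2}$ ($z{\left(Q \right)} = Q^{2} + 9 = 9 + Q^{2}$)
$k{\left(-4 \right)} z{\left(-5 \right)} = 2 \left(-4\right) \left(2 - 4\right) \left(9 + \left(-5\right)^{2}\right) = 2 \left(-4\right) \left(-2\right) \left(9 + 25\right) = 16 \cdot 34 = 544$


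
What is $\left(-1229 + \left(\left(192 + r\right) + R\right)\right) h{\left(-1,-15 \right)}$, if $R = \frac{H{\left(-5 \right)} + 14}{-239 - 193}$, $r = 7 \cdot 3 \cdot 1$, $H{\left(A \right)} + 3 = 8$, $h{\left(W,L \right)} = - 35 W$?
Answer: $- \frac{15362585}{432} \approx -35562.0$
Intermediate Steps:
$H{\left(A \right)} = 5$ ($H{\left(A \right)} = -3 + 8 = 5$)
$r = 21$ ($r = 21 \cdot 1 = 21$)
$R = - \frac{19}{432}$ ($R = \frac{5 + 14}{-239 - 193} = \frac{19}{-432} = 19 \left(- \frac{1}{432}\right) = - \frac{19}{432} \approx -0.043981$)
$\left(-1229 + \left(\left(192 + r\right) + R\right)\right) h{\left(-1,-15 \right)} = \left(-1229 + \left(\left(192 + 21\right) - \frac{19}{432}\right)\right) \left(\left(-35\right) \left(-1\right)\right) = \left(-1229 + \left(213 - \frac{19}{432}\right)\right) 35 = \left(-1229 + \frac{91997}{432}\right) 35 = \left(- \frac{438931}{432}\right) 35 = - \frac{15362585}{432}$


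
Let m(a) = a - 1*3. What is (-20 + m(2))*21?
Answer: -441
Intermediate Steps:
m(a) = -3 + a (m(a) = a - 3 = -3 + a)
(-20 + m(2))*21 = (-20 + (-3 + 2))*21 = (-20 - 1)*21 = -21*21 = -441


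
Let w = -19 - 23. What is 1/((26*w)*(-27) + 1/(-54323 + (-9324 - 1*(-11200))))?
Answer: 52447/1546347347 ≈ 3.3917e-5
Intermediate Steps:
w = -42
1/((26*w)*(-27) + 1/(-54323 + (-9324 - 1*(-11200)))) = 1/((26*(-42))*(-27) + 1/(-54323 + (-9324 - 1*(-11200)))) = 1/(-1092*(-27) + 1/(-54323 + (-9324 + 11200))) = 1/(29484 + 1/(-54323 + 1876)) = 1/(29484 + 1/(-52447)) = 1/(29484 - 1/52447) = 1/(1546347347/52447) = 52447/1546347347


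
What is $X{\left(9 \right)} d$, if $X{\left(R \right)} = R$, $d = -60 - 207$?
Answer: $-2403$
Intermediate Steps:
$d = -267$
$X{\left(9 \right)} d = 9 \left(-267\right) = -2403$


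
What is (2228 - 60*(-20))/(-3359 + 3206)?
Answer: -3428/153 ≈ -22.405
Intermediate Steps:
(2228 - 60*(-20))/(-3359 + 3206) = (2228 + 1200)/(-153) = 3428*(-1/153) = -3428/153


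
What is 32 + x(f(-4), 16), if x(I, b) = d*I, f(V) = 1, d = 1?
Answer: 33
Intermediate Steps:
x(I, b) = I (x(I, b) = 1*I = I)
32 + x(f(-4), 16) = 32 + 1 = 33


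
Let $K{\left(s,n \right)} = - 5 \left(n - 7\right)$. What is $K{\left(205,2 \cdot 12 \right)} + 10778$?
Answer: $10693$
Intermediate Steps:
$K{\left(s,n \right)} = 35 - 5 n$ ($K{\left(s,n \right)} = - 5 \left(-7 + n\right) = 35 - 5 n$)
$K{\left(205,2 \cdot 12 \right)} + 10778 = \left(35 - 5 \cdot 2 \cdot 12\right) + 10778 = \left(35 - 120\right) + 10778 = -85 + 10778 = 10693$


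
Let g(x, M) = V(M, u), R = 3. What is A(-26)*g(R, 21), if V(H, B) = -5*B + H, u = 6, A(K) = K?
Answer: 234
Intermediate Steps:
V(H, B) = H - 5*B
g(x, M) = -30 + M (g(x, M) = M - 5*6 = M - 30 = -30 + M)
A(-26)*g(R, 21) = -26*(-30 + 21) = -26*(-9) = 234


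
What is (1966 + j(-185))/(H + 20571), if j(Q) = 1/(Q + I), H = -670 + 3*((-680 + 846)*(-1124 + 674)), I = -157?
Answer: -672371/69836058 ≈ -0.0096278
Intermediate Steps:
H = -224770 (H = -670 + 3*(166*(-450)) = -670 + 3*(-74700) = -670 - 224100 = -224770)
j(Q) = 1/(-157 + Q) (j(Q) = 1/(Q - 157) = 1/(-157 + Q))
(1966 + j(-185))/(H + 20571) = (1966 + 1/(-157 - 185))/(-224770 + 20571) = (1966 + 1/(-342))/(-204199) = (1966 - 1/342)*(-1/204199) = (672371/342)*(-1/204199) = -672371/69836058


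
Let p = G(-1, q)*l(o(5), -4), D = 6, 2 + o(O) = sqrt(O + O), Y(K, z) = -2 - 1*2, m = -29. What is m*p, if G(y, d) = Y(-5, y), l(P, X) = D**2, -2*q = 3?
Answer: 4176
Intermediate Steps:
q = -3/2 (q = -1/2*3 = -3/2 ≈ -1.5000)
Y(K, z) = -4 (Y(K, z) = -2 - 2 = -4)
o(O) = -2 + sqrt(2)*sqrt(O) (o(O) = -2 + sqrt(O + O) = -2 + sqrt(2*O) = -2 + sqrt(2)*sqrt(O))
l(P, X) = 36 (l(P, X) = 6**2 = 36)
G(y, d) = -4
p = -144 (p = -4*36 = -144)
m*p = -29*(-144) = 4176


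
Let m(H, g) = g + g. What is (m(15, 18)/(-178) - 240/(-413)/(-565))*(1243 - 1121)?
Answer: -103006308/4153541 ≈ -24.800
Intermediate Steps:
m(H, g) = 2*g
(m(15, 18)/(-178) - 240/(-413)/(-565))*(1243 - 1121) = ((2*18)/(-178) - 240/(-413)/(-565))*(1243 - 1121) = (36*(-1/178) - 240*(-1/413)*(-1/565))*122 = (-18/89 + (240/413)*(-1/565))*122 = (-18/89 - 48/46669)*122 = -844314/4153541*122 = -103006308/4153541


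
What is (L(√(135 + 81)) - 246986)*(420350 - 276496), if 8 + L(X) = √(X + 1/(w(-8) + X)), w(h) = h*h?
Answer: -35531074876 + 71927*√(434 + 768*√6)/√(32 + 3*√6) ≈ -3.5531e+10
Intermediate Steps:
w(h) = h²
L(X) = -8 + √(X + 1/(64 + X)) (L(X) = -8 + √(X + 1/((-8)² + X)) = -8 + √(X + 1/(64 + X)))
(L(√(135 + 81)) - 246986)*(420350 - 276496) = ((-8 + √((1 + √(135 + 81)*(64 + √(135 + 81)))/(64 + √(135 + 81)))) - 246986)*(420350 - 276496) = ((-8 + √((1 + √216*(64 + √216))/(64 + √216))) - 246986)*143854 = ((-8 + √((1 + (6*√6)*(64 + 6*√6))/(64 + 6*√6))) - 246986)*143854 = ((-8 + √((1 + 6*√6*(64 + 6*√6))/(64 + 6*√6))) - 246986)*143854 = ((-8 + √(1 + 6*√6*(64 + 6*√6))/√(64 + 6*√6)) - 246986)*143854 = (-246994 + √(1 + 6*√6*(64 + 6*√6))/√(64 + 6*√6))*143854 = -35531074876 + 143854*√(1 + 6*√6*(64 + 6*√6))/√(64 + 6*√6)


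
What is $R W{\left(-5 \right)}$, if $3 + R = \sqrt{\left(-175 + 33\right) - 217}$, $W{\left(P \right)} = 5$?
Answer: $-15 + 5 i \sqrt{359} \approx -15.0 + 94.736 i$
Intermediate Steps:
$R = -3 + i \sqrt{359}$ ($R = -3 + \sqrt{\left(-175 + 33\right) - 217} = -3 + \sqrt{-142 - 217} = -3 + \sqrt{-359} = -3 + i \sqrt{359} \approx -3.0 + 18.947 i$)
$R W{\left(-5 \right)} = \left(-3 + i \sqrt{359}\right) 5 = -15 + 5 i \sqrt{359}$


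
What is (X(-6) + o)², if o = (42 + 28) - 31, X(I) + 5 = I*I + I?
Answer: 4096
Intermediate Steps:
X(I) = -5 + I + I² (X(I) = -5 + (I*I + I) = -5 + (I² + I) = -5 + (I + I²) = -5 + I + I²)
o = 39 (o = 70 - 31 = 39)
(X(-6) + o)² = ((-5 - 6 + (-6)²) + 39)² = ((-5 - 6 + 36) + 39)² = (25 + 39)² = 64² = 4096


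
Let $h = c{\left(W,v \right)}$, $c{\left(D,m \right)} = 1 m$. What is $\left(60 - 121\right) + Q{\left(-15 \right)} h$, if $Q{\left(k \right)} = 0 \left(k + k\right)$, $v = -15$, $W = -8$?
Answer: $-61$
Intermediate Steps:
$Q{\left(k \right)} = 0$ ($Q{\left(k \right)} = 0 \cdot 2 k = 0$)
$c{\left(D,m \right)} = m$
$h = -15$
$\left(60 - 121\right) + Q{\left(-15 \right)} h = \left(60 - 121\right) + 0 \left(-15\right) = \left(60 - 121\right) + 0 = -61 + 0 = -61$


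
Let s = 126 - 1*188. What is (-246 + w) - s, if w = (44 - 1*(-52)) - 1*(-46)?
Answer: -42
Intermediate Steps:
s = -62 (s = 126 - 188 = -62)
w = 142 (w = (44 + 52) + 46 = 96 + 46 = 142)
(-246 + w) - s = (-246 + 142) - 1*(-62) = -104 + 62 = -42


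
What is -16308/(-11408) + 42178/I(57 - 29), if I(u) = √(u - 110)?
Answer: 4077/2852 - 21089*I*√82/41 ≈ 1.4295 - 4657.8*I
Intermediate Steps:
I(u) = √(-110 + u)
-16308/(-11408) + 42178/I(57 - 29) = -16308/(-11408) + 42178/(√(-110 + (57 - 29))) = -16308*(-1/11408) + 42178/(√(-110 + 28)) = 4077/2852 + 42178/(√(-82)) = 4077/2852 + 42178/((I*√82)) = 4077/2852 + 42178*(-I*√82/82) = 4077/2852 - 21089*I*√82/41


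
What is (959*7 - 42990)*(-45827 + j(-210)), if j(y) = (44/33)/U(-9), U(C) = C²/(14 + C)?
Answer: 403978531657/243 ≈ 1.6625e+9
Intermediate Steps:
U(C) = C²/(14 + C)
j(y) = 20/243 (j(y) = (44/33)/(((-9)²/(14 - 9))) = (44*(1/33))/((81/5)) = 4/(3*((81*(⅕)))) = 4/(3*(81/5)) = (4/3)*(5/81) = 20/243)
(959*7 - 42990)*(-45827 + j(-210)) = (959*7 - 42990)*(-45827 + 20/243) = (6713 - 42990)*(-11135941/243) = -36277*(-11135941/243) = 403978531657/243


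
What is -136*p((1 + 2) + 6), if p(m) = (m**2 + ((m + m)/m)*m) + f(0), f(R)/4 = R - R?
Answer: -13464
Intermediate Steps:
f(R) = 0 (f(R) = 4*(R - R) = 4*0 = 0)
p(m) = m**2 + 2*m (p(m) = (m**2 + ((m + m)/m)*m) + 0 = (m**2 + ((2*m)/m)*m) + 0 = (m**2 + 2*m) + 0 = m**2 + 2*m)
-136*p((1 + 2) + 6) = -136*((1 + 2) + 6)*(2 + ((1 + 2) + 6)) = -136*(3 + 6)*(2 + (3 + 6)) = -1224*(2 + 9) = -1224*11 = -136*99 = -13464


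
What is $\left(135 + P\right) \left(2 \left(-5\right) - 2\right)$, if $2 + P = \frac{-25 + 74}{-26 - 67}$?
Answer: $- \frac{49280}{31} \approx -1589.7$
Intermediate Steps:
$P = - \frac{235}{93}$ ($P = -2 + \frac{-25 + 74}{-26 - 67} = -2 + \frac{49}{-93} = -2 + 49 \left(- \frac{1}{93}\right) = -2 - \frac{49}{93} = - \frac{235}{93} \approx -2.5269$)
$\left(135 + P\right) \left(2 \left(-5\right) - 2\right) = \left(135 - \frac{235}{93}\right) \left(2 \left(-5\right) - 2\right) = \frac{12320 \left(-10 - 2\right)}{93} = \frac{12320}{93} \left(-12\right) = - \frac{49280}{31}$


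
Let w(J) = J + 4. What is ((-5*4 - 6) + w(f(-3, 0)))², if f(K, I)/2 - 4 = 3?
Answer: 64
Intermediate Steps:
f(K, I) = 14 (f(K, I) = 8 + 2*3 = 8 + 6 = 14)
w(J) = 4 + J
((-5*4 - 6) + w(f(-3, 0)))² = ((-5*4 - 6) + (4 + 14))² = ((-20 - 6) + 18)² = (-26 + 18)² = (-8)² = 64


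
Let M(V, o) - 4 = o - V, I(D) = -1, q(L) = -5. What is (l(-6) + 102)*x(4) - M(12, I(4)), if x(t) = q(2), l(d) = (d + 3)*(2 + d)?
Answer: -561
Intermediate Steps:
l(d) = (2 + d)*(3 + d) (l(d) = (3 + d)*(2 + d) = (2 + d)*(3 + d))
x(t) = -5
M(V, o) = 4 + o - V (M(V, o) = 4 + (o - V) = 4 + o - V)
(l(-6) + 102)*x(4) - M(12, I(4)) = ((6 + (-6)**2 + 5*(-6)) + 102)*(-5) - (4 - 1 - 1*12) = ((6 + 36 - 30) + 102)*(-5) - (4 - 1 - 12) = (12 + 102)*(-5) - 1*(-9) = 114*(-5) + 9 = -570 + 9 = -561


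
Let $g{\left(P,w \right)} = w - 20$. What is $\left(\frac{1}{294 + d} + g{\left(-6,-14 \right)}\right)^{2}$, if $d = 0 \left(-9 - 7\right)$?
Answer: $\frac{99900025}{86436} \approx 1155.8$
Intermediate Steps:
$d = 0$ ($d = 0 \left(-16\right) = 0$)
$g{\left(P,w \right)} = -20 + w$ ($g{\left(P,w \right)} = w - 20 = -20 + w$)
$\left(\frac{1}{294 + d} + g{\left(-6,-14 \right)}\right)^{2} = \left(\frac{1}{294 + 0} - 34\right)^{2} = \left(\frac{1}{294} - 34\right)^{2} = \left(- \frac{9995}{294}\right)^{2} = \frac{99900025}{86436}$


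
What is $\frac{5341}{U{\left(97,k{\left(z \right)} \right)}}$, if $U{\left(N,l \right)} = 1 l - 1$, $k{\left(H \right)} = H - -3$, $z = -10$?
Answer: $- \frac{5341}{8} \approx -667.63$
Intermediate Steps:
$k{\left(H \right)} = 3 + H$ ($k{\left(H \right)} = H + 3 = 3 + H$)
$U{\left(N,l \right)} = -1 + l$ ($U{\left(N,l \right)} = l - 1 = -1 + l$)
$\frac{5341}{U{\left(97,k{\left(z \right)} \right)}} = \frac{5341}{-1 + \left(3 - 10\right)} = \frac{5341}{-1 - 7} = \frac{5341}{-8} = 5341 \left(- \frac{1}{8}\right) = - \frac{5341}{8}$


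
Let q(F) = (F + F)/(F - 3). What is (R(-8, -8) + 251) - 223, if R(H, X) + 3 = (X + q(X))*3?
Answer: 59/11 ≈ 5.3636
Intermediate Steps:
q(F) = 2*F/(-3 + F) (q(F) = (2*F)/(-3 + F) = 2*F/(-3 + F))
R(H, X) = -3 + 3*X + 6*X/(-3 + X) (R(H, X) = -3 + (X + 2*X/(-3 + X))*3 = -3 + (3*X + 6*X/(-3 + X)) = -3 + 3*X + 6*X/(-3 + X))
(R(-8, -8) + 251) - 223 = (3*(3 + (-8)² - 2*(-8))/(-3 - 8) + 251) - 223 = (3*(3 + 64 + 16)/(-11) + 251) - 223 = (3*(-1/11)*83 + 251) - 223 = (-249/11 + 251) - 223 = 2512/11 - 223 = 59/11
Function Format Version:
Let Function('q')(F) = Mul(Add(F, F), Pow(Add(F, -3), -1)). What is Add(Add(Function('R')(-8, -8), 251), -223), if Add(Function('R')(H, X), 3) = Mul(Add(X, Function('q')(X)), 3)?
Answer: Rational(59, 11) ≈ 5.3636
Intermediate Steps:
Function('q')(F) = Mul(2, F, Pow(Add(-3, F), -1)) (Function('q')(F) = Mul(Mul(2, F), Pow(Add(-3, F), -1)) = Mul(2, F, Pow(Add(-3, F), -1)))
Function('R')(H, X) = Add(-3, Mul(3, X), Mul(6, X, Pow(Add(-3, X), -1))) (Function('R')(H, X) = Add(-3, Mul(Add(X, Mul(2, X, Pow(Add(-3, X), -1))), 3)) = Add(-3, Add(Mul(3, X), Mul(6, X, Pow(Add(-3, X), -1)))) = Add(-3, Mul(3, X), Mul(6, X, Pow(Add(-3, X), -1))))
Add(Add(Function('R')(-8, -8), 251), -223) = Add(Add(Mul(3, Pow(Add(-3, -8), -1), Add(3, Pow(-8, 2), Mul(-2, -8))), 251), -223) = Add(Add(Mul(3, Pow(-11, -1), Add(3, 64, 16)), 251), -223) = Add(Add(Mul(3, Rational(-1, 11), 83), 251), -223) = Add(Add(Rational(-249, 11), 251), -223) = Add(Rational(2512, 11), -223) = Rational(59, 11)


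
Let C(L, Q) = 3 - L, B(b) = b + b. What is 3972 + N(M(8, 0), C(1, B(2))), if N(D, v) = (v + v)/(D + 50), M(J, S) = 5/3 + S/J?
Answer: 615672/155 ≈ 3972.1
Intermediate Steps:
M(J, S) = 5/3 + S/J (M(J, S) = 5*(⅓) + S/J = 5/3 + S/J)
B(b) = 2*b
N(D, v) = 2*v/(50 + D) (N(D, v) = (2*v)/(50 + D) = 2*v/(50 + D))
3972 + N(M(8, 0), C(1, B(2))) = 3972 + 2*(3 - 1*1)/(50 + (5/3 + 0/8)) = 3972 + 2*(3 - 1)/(50 + (5/3 + 0*(⅛))) = 3972 + 2*2/(50 + (5/3 + 0)) = 3972 + 2*2/(50 + 5/3) = 3972 + 2*2/(155/3) = 3972 + 2*2*(3/155) = 3972 + 12/155 = 615672/155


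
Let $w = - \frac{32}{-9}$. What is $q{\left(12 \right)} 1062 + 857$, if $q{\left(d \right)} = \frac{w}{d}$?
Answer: $\frac{3515}{3} \approx 1171.7$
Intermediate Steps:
$w = \frac{32}{9}$ ($w = \left(-32\right) \left(- \frac{1}{9}\right) = \frac{32}{9} \approx 3.5556$)
$q{\left(d \right)} = \frac{32}{9 d}$
$q{\left(12 \right)} 1062 + 857 = \frac{32}{9 \cdot 12} \cdot 1062 + 857 = \frac{32}{9} \cdot \frac{1}{12} \cdot 1062 + 857 = \frac{8}{27} \cdot 1062 + 857 = \frac{944}{3} + 857 = \frac{3515}{3}$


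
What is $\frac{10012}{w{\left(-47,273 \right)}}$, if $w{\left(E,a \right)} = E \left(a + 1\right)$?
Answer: $- \frac{5006}{6439} \approx -0.77745$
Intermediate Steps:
$w{\left(E,a \right)} = E \left(1 + a\right)$
$\frac{10012}{w{\left(-47,273 \right)}} = \frac{10012}{\left(-47\right) \left(1 + 273\right)} = \frac{10012}{\left(-47\right) 274} = \frac{10012}{-12878} = 10012 \left(- \frac{1}{12878}\right) = - \frac{5006}{6439}$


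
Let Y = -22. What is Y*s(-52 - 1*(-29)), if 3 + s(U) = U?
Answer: 572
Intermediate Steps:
s(U) = -3 + U
Y*s(-52 - 1*(-29)) = -22*(-3 + (-52 - 1*(-29))) = -22*(-3 + (-52 + 29)) = -22*(-3 - 23) = -22*(-26) = 572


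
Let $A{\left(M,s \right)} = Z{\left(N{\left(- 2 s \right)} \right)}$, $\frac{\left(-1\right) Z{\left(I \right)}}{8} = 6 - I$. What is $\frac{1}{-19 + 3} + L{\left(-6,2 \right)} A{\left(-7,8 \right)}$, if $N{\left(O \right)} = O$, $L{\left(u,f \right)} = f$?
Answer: $- \frac{5633}{16} \approx -352.06$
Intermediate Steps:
$Z{\left(I \right)} = -48 + 8 I$ ($Z{\left(I \right)} = - 8 \left(6 - I\right) = -48 + 8 I$)
$A{\left(M,s \right)} = -48 - 16 s$ ($A{\left(M,s \right)} = -48 + 8 \left(- 2 s\right) = -48 - 16 s$)
$\frac{1}{-19 + 3} + L{\left(-6,2 \right)} A{\left(-7,8 \right)} = \frac{1}{-19 + 3} + 2 \left(-48 - 128\right) = \frac{1}{-16} + 2 \left(-48 - 128\right) = - \frac{1}{16} + 2 \left(-176\right) = - \frac{1}{16} - 352 = - \frac{5633}{16}$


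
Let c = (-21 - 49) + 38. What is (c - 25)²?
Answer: 3249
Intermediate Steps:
c = -32 (c = -70 + 38 = -32)
(c - 25)² = (-32 - 25)² = (-57)² = 3249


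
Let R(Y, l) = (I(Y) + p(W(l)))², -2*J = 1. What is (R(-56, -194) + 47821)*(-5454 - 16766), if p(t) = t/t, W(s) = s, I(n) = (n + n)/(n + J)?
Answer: -13570640977960/12769 ≈ -1.0628e+9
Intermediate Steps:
J = -½ (J = -½*1 = -½ ≈ -0.50000)
I(n) = 2*n/(-½ + n) (I(n) = (n + n)/(n - ½) = (2*n)/(-½ + n) = 2*n/(-½ + n))
p(t) = 1
R(Y, l) = (1 + 4*Y/(-1 + 2*Y))² (R(Y, l) = (4*Y/(-1 + 2*Y) + 1)² = (1 + 4*Y/(-1 + 2*Y))²)
(R(-56, -194) + 47821)*(-5454 - 16766) = ((-1 + 6*(-56))²/(-1 + 2*(-56))² + 47821)*(-5454 - 16766) = ((-1 - 336)²/(-1 - 112)² + 47821)*(-22220) = ((-337)²/(-113)² + 47821)*(-22220) = ((1/12769)*113569 + 47821)*(-22220) = (113569/12769 + 47821)*(-22220) = (610739918/12769)*(-22220) = -13570640977960/12769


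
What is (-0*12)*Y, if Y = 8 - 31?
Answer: 0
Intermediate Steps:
Y = -23
(-0*12)*Y = -0*12*(-23) = -42*0*(-23) = 0*(-23) = 0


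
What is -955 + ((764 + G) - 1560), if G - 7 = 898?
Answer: -846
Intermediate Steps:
G = 905 (G = 7 + 898 = 905)
-955 + ((764 + G) - 1560) = -955 + ((764 + 905) - 1560) = -955 + (1669 - 1560) = -955 + 109 = -846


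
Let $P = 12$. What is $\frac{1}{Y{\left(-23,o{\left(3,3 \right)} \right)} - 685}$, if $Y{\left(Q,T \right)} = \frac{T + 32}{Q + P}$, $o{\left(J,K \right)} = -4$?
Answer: $- \frac{11}{7563} \approx -0.0014545$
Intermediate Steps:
$Y{\left(Q,T \right)} = \frac{32 + T}{12 + Q}$ ($Y{\left(Q,T \right)} = \frac{T + 32}{Q + 12} = \frac{32 + T}{12 + Q}$)
$\frac{1}{Y{\left(-23,o{\left(3,3 \right)} \right)} - 685} = \frac{1}{\frac{32 - 4}{12 - 23} - 685} = \frac{1}{\frac{1}{-11} \cdot 28 - 685} = \frac{1}{\left(- \frac{1}{11}\right) 28 - 685} = \frac{1}{- \frac{28}{11} - 685} = \frac{1}{- \frac{7563}{11}} = - \frac{11}{7563}$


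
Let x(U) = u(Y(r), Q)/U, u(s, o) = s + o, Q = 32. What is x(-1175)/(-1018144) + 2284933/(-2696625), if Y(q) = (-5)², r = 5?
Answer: -2326390693537/2745552564000 ≈ -0.84733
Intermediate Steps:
Y(q) = 25
u(s, o) = o + s
x(U) = 57/U (x(U) = (32 + 25)/U = 57/U)
x(-1175)/(-1018144) + 2284933/(-2696625) = (57/(-1175))/(-1018144) + 2284933/(-2696625) = (57*(-1/1175))*(-1/1018144) + 2284933*(-1/2696625) = -57/1175*(-1/1018144) - 2284933/2696625 = 57/1196319200 - 2284933/2696625 = -2326390693537/2745552564000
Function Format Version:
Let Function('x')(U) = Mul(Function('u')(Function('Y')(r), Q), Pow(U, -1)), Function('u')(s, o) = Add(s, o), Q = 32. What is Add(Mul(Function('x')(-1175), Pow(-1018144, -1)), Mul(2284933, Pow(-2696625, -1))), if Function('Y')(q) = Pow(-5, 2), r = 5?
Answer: Rational(-2326390693537, 2745552564000) ≈ -0.84733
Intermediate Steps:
Function('Y')(q) = 25
Function('u')(s, o) = Add(o, s)
Function('x')(U) = Mul(57, Pow(U, -1)) (Function('x')(U) = Mul(Add(32, 25), Pow(U, -1)) = Mul(57, Pow(U, -1)))
Add(Mul(Function('x')(-1175), Pow(-1018144, -1)), Mul(2284933, Pow(-2696625, -1))) = Add(Mul(Mul(57, Pow(-1175, -1)), Pow(-1018144, -1)), Mul(2284933, Pow(-2696625, -1))) = Add(Mul(Mul(57, Rational(-1, 1175)), Rational(-1, 1018144)), Mul(2284933, Rational(-1, 2696625))) = Add(Mul(Rational(-57, 1175), Rational(-1, 1018144)), Rational(-2284933, 2696625)) = Add(Rational(57, 1196319200), Rational(-2284933, 2696625)) = Rational(-2326390693537, 2745552564000)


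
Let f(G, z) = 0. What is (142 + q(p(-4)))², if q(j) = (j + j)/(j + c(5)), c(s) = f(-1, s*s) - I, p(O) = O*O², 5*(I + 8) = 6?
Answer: 425431876/20449 ≈ 20805.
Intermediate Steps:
I = -34/5 (I = -8 + (⅕)*6 = -8 + 6/5 = -34/5 ≈ -6.8000)
p(O) = O³
c(s) = 34/5 (c(s) = 0 - 1*(-34/5) = 0 + 34/5 = 34/5)
q(j) = 2*j/(34/5 + j) (q(j) = (j + j)/(j + 34/5) = (2*j)/(34/5 + j) = 2*j/(34/5 + j))
(142 + q(p(-4)))² = (142 + 10*(-4)³/(34 + 5*(-4)³))² = (142 + 10*(-64)/(34 + 5*(-64)))² = (142 + 10*(-64)/(34 - 320))² = (142 + 10*(-64)/(-286))² = (142 + 10*(-64)*(-1/286))² = (142 + 320/143)² = (20626/143)² = 425431876/20449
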